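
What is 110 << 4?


0b1101110 << 4 = 0b11011100000 = 1760

1760


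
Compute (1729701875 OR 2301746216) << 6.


Step 1: 1729701875 | 2301746216 = 4013555707
Step 2: 4013555707 << 6 = 256867565248

256867565248


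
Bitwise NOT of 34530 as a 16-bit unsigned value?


~0b1000011011100010 = 0b111100100011101 = 31005 (16-bit unsigned)

31005


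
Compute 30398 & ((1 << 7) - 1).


30398 & 127 = 62

62


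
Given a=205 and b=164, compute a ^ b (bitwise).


205 ^ 164 = 105

105


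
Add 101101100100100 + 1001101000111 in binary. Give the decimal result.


101101100100100 + 1001101000111 = 110111001101011 = 28267

28267


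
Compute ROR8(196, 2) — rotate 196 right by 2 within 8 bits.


Rotate 0b11000100 right by 2 (8-bit) = 0b110001 = 49

49


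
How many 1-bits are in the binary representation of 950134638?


0b111000101000011110011101101110 has 17 set bits

17


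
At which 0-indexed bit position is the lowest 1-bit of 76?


0b1001100. Lowest set bit at position 2

2


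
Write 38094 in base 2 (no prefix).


38094 = 1001010011001110 in binary

1001010011001110


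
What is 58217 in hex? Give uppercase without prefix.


58217 = E369 hex

E369


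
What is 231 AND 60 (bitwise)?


0b11100111 & 0b111100 = 0b100100 = 36

36


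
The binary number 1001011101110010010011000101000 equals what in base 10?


1001011101110010010011000101000 in decimal = 1270425128

1270425128


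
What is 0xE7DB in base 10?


E7DB hex = 59355 decimal

59355


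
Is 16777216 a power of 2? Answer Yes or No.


0b1000000000000000000000000. Only one bit set => Yes

Yes


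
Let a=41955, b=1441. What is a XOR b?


41955 ^ 1441 = 42562

42562


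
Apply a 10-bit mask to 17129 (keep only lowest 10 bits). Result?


17129 & 1023 = 745

745


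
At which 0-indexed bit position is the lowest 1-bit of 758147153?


0b101101001100000110100001010001. Lowest set bit at position 0

0


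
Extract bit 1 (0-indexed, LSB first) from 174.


0b10101110, position 1 = 1

1


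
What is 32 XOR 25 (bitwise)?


0b100000 ^ 0b11001 = 0b111001 = 57

57


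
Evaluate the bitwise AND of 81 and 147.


0b1010001 & 0b10010011 = 0b10001 = 17

17


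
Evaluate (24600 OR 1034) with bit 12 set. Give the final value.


Step 1: 24600 | 1034 = 25626
Step 2: 25626 | (1 << 12) = 25626 | 4096 = 29722

29722


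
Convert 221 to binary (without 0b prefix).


221 = 11011101 in binary

11011101


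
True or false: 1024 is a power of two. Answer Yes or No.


0b10000000000. Only one bit set => Yes

Yes


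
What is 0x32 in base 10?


32 hex = 50 decimal

50


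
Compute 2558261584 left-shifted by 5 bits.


0b10011000011110111111100101010000 << 5 = 0b1001100001111011111110010101000000000 = 81864370688

81864370688


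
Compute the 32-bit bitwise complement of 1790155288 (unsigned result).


~0b1101010101100111001101000011000 = 0b10010101010011000110010111100111 = 2504812007 (32-bit unsigned)

2504812007


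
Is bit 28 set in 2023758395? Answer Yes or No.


0b1111000101000000001101000111011, bit 28 = 1. Yes

Yes


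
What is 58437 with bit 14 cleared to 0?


58437 & ~(1 << 14) = 42053

42053


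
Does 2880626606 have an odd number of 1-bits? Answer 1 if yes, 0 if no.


0b10101011101100101101111110101110 has 21 ones => parity 1

1


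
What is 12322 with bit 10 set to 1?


12322 | (1 << 10) = 12322 | 1024 = 13346

13346


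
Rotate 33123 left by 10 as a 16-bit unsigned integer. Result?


Rotate 0b1000000101100011 left by 10 (16-bit) = 0b1000111000000101 = 36357

36357


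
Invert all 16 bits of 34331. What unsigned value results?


34331 ^ 65535 = 31204

31204


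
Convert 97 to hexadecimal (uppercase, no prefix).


97 = 61 hex

61


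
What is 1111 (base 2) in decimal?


1111 in decimal = 15

15


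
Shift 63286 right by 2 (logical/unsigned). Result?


0b1111011100110110 >> 2 = 0b11110111001101 = 15821

15821


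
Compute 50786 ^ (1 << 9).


50786 ^ (1 << 9) = 50786 ^ 512 = 50274

50274


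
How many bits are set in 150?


0b10010110 has 4 set bits

4


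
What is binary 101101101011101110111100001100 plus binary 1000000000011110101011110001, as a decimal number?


101101101011101110111100001100 + 1000000000011110101011110001 = 110101101100001101100111111101 = 900782589

900782589


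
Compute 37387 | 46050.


0b1001001000001011 | 0b1011001111100010 = 0b1011001111101011 = 46059

46059


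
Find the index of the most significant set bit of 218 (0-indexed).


0b11011010. Highest set bit at position 7

7


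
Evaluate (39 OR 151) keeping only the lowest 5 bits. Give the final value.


Step 1: 39 | 151 = 183
Step 2: 183 & 31 = 23

23


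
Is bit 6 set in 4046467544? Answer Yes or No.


0b11110001001100000011000111011000, bit 6 = 1. Yes

Yes


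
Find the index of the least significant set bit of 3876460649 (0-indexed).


0b11100111000011100001100001101001. Lowest set bit at position 0

0


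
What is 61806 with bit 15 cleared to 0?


61806 & ~(1 << 15) = 29038

29038


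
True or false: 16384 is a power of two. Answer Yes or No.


0b100000000000000. Only one bit set => Yes

Yes


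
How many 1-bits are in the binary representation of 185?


0b10111001 has 5 set bits

5


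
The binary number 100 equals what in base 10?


100 in decimal = 4

4


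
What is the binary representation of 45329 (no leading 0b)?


45329 = 1011000100010001 in binary

1011000100010001


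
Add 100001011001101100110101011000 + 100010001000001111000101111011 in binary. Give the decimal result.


100001011001101100110101011000 + 100010001000001111000101111011 = 1000011100001111011111011010011 = 1132969683

1132969683


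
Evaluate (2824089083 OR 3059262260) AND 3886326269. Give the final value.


Step 1: 2824089083 | 3059262260 = 3193745407
Step 2: 3193745407 & 3886326269 = 2785321469

2785321469


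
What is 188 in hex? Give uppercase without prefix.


188 = BC hex

BC


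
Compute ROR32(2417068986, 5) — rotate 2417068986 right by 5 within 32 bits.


Rotate 0b10010000000100011000101110111010 right by 5 (32-bit) = 0b11010100100000001000110001011101 = 3565194333

3565194333


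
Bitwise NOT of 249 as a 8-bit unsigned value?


~0b11111001 = 0b110 = 6 (8-bit unsigned)

6


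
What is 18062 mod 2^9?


18062 & 511 = 142

142


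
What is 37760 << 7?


0b1001001110000000 << 7 = 0b10010011100000000000000 = 4833280

4833280


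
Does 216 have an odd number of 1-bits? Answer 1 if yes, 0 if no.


0b11011000 has 4 ones => parity 0

0


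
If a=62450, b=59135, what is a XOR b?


62450 ^ 59135 = 5389

5389


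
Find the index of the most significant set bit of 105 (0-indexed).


0b1101001. Highest set bit at position 6

6


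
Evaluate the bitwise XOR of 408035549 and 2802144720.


0b11000010100100010000011011101 ^ 0b10100111000001010101010111010000 = 0b10111111010101110111010100001101 = 3210179853

3210179853


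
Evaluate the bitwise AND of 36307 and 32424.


0b1000110111010011 & 0b111111010101000 = 0b110010000000 = 3200

3200


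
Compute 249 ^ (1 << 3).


249 ^ (1 << 3) = 249 ^ 8 = 241

241


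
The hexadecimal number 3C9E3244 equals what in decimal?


3C9E3244 hex = 1017000516 decimal

1017000516


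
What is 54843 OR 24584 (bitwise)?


0b1101011000111011 | 0b110000000001000 = 0b1111011000111011 = 63035

63035


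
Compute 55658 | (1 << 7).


55658 | (1 << 7) = 55658 | 128 = 55786

55786


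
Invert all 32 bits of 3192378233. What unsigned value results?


3192378233 ^ 4294967295 = 1102589062

1102589062


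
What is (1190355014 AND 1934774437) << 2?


Step 1: 1190355014 & 1934774437 = 1112686596
Step 2: 1112686596 << 2 = 4450746384

4450746384


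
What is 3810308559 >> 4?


0b11100011000111001011000111001111 >> 4 = 0b1110001100011100101100011100 = 238144284

238144284


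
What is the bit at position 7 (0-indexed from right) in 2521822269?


0b10010110010011111111010000111101, position 7 = 0

0


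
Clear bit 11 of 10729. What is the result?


10729 & ~(1 << 11) = 8681

8681


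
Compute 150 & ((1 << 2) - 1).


150 & 3 = 2

2


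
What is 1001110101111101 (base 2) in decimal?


1001110101111101 in decimal = 40317

40317


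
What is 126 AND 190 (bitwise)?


0b1111110 & 0b10111110 = 0b111110 = 62

62


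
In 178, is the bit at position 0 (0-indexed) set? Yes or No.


0b10110010, bit 0 = 0. No

No


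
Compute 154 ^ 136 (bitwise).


0b10011010 ^ 0b10001000 = 0b10010 = 18

18


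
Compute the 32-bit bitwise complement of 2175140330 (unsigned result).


~0b10000001101001100000000111101010 = 0b1111110010110011111111000010101 = 2119826965 (32-bit unsigned)

2119826965


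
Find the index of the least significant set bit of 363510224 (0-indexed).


0b10101101010101011100111010000. Lowest set bit at position 4

4


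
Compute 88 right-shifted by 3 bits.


0b1011000 >> 3 = 0b1011 = 11

11


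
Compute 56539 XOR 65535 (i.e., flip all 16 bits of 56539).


56539 ^ 65535 = 8996

8996


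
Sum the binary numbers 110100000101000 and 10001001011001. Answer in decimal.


110100000101000 + 10001001011001 = 1000101010000001 = 35457

35457


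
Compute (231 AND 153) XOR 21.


Step 1: 231 & 153 = 129
Step 2: 129 ^ 21 = 148

148


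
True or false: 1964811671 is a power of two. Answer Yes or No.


0b1110101000111001010010110010111. Multiple bits set => No

No


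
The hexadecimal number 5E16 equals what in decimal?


5E16 hex = 24086 decimal

24086


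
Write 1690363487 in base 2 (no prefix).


1690363487 = 1100100110000001110011001011111 in binary

1100100110000001110011001011111


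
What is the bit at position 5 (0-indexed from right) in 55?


0b110111, position 5 = 1

1


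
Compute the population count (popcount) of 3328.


0b110100000000 has 3 set bits

3


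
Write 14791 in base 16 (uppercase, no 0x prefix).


14791 = 39C7 hex

39C7


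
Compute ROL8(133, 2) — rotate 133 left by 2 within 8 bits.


Rotate 0b10000101 left by 2 (8-bit) = 0b10110 = 22

22


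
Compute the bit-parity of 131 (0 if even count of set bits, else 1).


0b10000011 has 3 ones => parity 1

1


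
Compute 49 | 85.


0b110001 | 0b1010101 = 0b1110101 = 117

117


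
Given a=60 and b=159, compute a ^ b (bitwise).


60 ^ 159 = 163

163


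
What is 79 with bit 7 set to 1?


79 | (1 << 7) = 79 | 128 = 207

207


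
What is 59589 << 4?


0b1110100011000101 << 4 = 0b11101000110001010000 = 953424

953424


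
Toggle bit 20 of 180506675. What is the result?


180506675 ^ (1 << 20) = 180506675 ^ 1048576 = 181555251

181555251


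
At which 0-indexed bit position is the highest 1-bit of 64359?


0b1111101101100111. Highest set bit at position 15

15


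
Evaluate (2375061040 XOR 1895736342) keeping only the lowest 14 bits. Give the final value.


Step 1: 2375061040 ^ 1895736342 = 4251855398
Step 2: 4251855398 & 16383 = 10790

10790


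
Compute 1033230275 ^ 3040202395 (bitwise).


0b111101100101011101011111000011 ^ 0b10110101001101011100111010011011 = 0b10001000101000000001100101011000 = 2292193624

2292193624


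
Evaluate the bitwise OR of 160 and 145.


0b10100000 | 0b10010001 = 0b10110001 = 177

177


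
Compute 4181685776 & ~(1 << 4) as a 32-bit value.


4181685776 & ~(1 << 4) = 4181685760

4181685760


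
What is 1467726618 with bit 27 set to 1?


1467726618 | (1 << 27) = 1467726618 | 134217728 = 1601944346

1601944346


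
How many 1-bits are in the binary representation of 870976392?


0b110011111010100000101110001000 has 14 set bits

14


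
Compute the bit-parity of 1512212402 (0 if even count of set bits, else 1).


0b1011010001000101000011110110010 has 14 ones => parity 0

0


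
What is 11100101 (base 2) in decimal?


11100101 in decimal = 229

229


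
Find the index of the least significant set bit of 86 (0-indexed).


0b1010110. Lowest set bit at position 1

1


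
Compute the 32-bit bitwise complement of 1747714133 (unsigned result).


~0b1101000001011000000000001010101 = 0b10010111110100111111111110101010 = 2547253162 (32-bit unsigned)

2547253162


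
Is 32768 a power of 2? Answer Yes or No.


0b1000000000000000. Only one bit set => Yes

Yes


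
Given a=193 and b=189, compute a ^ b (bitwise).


193 ^ 189 = 124

124


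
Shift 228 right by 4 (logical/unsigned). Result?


0b11100100 >> 4 = 0b1110 = 14

14


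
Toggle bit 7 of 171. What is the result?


171 ^ (1 << 7) = 171 ^ 128 = 43

43


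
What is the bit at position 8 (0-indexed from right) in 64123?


0b1111101001111011, position 8 = 0

0


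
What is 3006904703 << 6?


0b10110011001110011011100101111111 << 6 = 0b10110011001110011011100101111111000000 = 192441900992

192441900992


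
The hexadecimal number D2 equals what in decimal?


D2 hex = 210 decimal

210


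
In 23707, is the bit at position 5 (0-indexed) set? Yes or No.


0b101110010011011, bit 5 = 0. No

No


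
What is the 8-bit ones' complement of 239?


239 ^ 255 = 16

16


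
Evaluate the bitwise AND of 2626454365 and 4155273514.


0b10011100100011001000001101011101 & 0b11110111101011000111000100101010 = 0b10010100100011000000000100001000 = 2492203272

2492203272


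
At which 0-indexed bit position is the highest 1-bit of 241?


0b11110001. Highest set bit at position 7

7


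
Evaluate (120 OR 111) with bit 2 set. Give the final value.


Step 1: 120 | 111 = 127
Step 2: 127 | (1 << 2) = 127 | 4 = 127

127


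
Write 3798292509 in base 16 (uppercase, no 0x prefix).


3798292509 = E265581D hex

E265581D


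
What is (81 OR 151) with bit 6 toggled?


Step 1: 81 | 151 = 215
Step 2: 215 ^ (1 << 6) = 215 ^ 64 = 151

151


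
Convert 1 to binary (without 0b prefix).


1 = 1 in binary

1


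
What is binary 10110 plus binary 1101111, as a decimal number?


10110 + 1101111 = 10000101 = 133

133


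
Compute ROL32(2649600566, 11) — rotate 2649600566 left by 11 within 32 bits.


Rotate 0b10011101111011011011001000110110 left by 11 (32-bit) = 0b1101101100100011011010011101111 = 1838265583

1838265583


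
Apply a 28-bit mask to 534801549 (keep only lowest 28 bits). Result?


534801549 & 268435455 = 266366093

266366093


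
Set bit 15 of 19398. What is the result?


19398 | (1 << 15) = 19398 | 32768 = 52166

52166


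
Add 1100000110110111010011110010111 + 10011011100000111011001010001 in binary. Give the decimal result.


1100000110110111010011110010111 + 10011011100000111011001010001 = 1110100010011000001110111101000 = 1951145448

1951145448


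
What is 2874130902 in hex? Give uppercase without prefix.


2874130902 = AB4FC1D6 hex

AB4FC1D6


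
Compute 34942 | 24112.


0b1000100001111110 | 0b101111000110000 = 0b1101111001111110 = 56958

56958


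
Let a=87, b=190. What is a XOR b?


87 ^ 190 = 233

233


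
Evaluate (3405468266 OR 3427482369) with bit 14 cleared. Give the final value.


Step 1: 3405468266 | 3427482369 = 3472587627
Step 2: 3472587627 & ~(1 << 14) = 3472571243

3472571243


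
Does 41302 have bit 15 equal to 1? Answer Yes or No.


0b1010000101010110, bit 15 = 1. Yes

Yes


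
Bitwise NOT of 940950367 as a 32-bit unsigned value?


~0b111000000101011100001101011111 = 0b11000111111010100011110010100000 = 3354016928 (32-bit unsigned)

3354016928


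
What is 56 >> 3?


0b111000 >> 3 = 0b111 = 7

7


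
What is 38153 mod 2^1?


38153 & 1 = 1

1


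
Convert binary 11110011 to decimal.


11110011 in decimal = 243

243


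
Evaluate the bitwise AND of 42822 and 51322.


0b1010011101000110 & 0b1100100001111010 = 0b1000000001000010 = 32834

32834


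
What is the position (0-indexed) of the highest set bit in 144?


0b10010000. Highest set bit at position 7

7


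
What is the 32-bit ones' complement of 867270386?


867270386 ^ 4294967295 = 3427696909

3427696909


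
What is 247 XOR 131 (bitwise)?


0b11110111 ^ 0b10000011 = 0b1110100 = 116

116


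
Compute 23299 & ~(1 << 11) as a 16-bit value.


23299 & ~(1 << 11) = 21251

21251


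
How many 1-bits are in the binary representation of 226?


0b11100010 has 4 set bits

4


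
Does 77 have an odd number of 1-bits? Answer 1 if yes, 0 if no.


0b1001101 has 4 ones => parity 0

0


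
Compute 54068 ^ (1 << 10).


54068 ^ (1 << 10) = 54068 ^ 1024 = 55092

55092


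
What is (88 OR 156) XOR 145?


Step 1: 88 | 156 = 220
Step 2: 220 ^ 145 = 77

77


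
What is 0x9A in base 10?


9A hex = 154 decimal

154


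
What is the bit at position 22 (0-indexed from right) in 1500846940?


0b1011001011101010001101101011100, position 22 = 1

1


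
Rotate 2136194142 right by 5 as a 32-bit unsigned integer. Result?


Rotate 0b1111111010100111011110001011110 right by 5 (32-bit) = 0b11110011111110101001110111100010 = 4093287906

4093287906


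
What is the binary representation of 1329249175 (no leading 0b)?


1329249175 = 1001111001110101011101110010111 in binary

1001111001110101011101110010111


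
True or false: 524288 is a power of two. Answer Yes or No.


0b10000000000000000000. Only one bit set => Yes

Yes


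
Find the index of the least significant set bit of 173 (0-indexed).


0b10101101. Lowest set bit at position 0

0


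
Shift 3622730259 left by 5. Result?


0b11010111111011100111101000010011 << 5 = 0b1101011111101110011110100001001100000 = 115927368288

115927368288


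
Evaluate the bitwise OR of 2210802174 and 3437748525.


0b10000011110001100010100111111110 | 0b11001100111001111110000100101101 = 0b11001111111001111110100111111111 = 3488082431

3488082431


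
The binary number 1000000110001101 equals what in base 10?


1000000110001101 in decimal = 33165

33165


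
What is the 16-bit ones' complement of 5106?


5106 ^ 65535 = 60429

60429


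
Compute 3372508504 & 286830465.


0b11001001000001000110010101011000 & 0b10001000110001010111110000001 = 0b1000000000010010100000000 = 16786688

16786688


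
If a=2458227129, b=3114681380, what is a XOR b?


2458227129 ^ 3114681380 = 723768733

723768733


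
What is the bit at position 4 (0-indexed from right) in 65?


0b1000001, position 4 = 0

0


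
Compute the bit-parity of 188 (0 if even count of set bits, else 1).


0b10111100 has 5 ones => parity 1

1


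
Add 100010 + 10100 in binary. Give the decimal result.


100010 + 10100 = 110110 = 54

54


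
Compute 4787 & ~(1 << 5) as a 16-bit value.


4787 & ~(1 << 5) = 4755

4755


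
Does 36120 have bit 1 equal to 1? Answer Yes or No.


0b1000110100011000, bit 1 = 0. No

No


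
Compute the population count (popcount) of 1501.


0b10111011101 has 8 set bits

8


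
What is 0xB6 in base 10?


B6 hex = 182 decimal

182


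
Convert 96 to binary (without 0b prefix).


96 = 1100000 in binary

1100000


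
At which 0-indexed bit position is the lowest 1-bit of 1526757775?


0b1011011000000000111100110001111. Lowest set bit at position 0

0


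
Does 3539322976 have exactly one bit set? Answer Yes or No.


0b11010010111101011100100001100000. Multiple bits set => No

No


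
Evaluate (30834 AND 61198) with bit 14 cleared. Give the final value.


Step 1: 30834 & 61198 = 26626
Step 2: 26626 & ~(1 << 14) = 10242

10242


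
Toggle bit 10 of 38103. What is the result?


38103 ^ (1 << 10) = 38103 ^ 1024 = 37079

37079


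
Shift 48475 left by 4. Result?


0b1011110101011011 << 4 = 0b10111101010110110000 = 775600

775600


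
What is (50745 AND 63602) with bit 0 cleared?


Step 1: 50745 & 63602 = 49200
Step 2: 49200 & ~(1 << 0) = 49200

49200


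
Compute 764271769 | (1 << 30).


764271769 | (1 << 30) = 764271769 | 1073741824 = 1838013593

1838013593


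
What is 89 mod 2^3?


89 & 7 = 1

1


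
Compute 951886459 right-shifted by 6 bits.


0b111000101111001010001001111011 >> 6 = 0b111000101111001010001001 = 14873225

14873225


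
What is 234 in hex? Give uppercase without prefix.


234 = EA hex

EA


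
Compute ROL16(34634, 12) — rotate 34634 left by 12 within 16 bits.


Rotate 0b1000011101001010 left by 12 (16-bit) = 0b1010100001110100 = 43124

43124


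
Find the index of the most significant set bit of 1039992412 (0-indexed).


0b111101111111010000011001011100. Highest set bit at position 29

29


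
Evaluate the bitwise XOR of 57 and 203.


0b111001 ^ 0b11001011 = 0b11110010 = 242

242


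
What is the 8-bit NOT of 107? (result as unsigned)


~0b1101011 = 0b10010100 = 148 (8-bit unsigned)

148


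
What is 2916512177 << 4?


0b10101101110101100111000110110001 << 4 = 0b101011011101011001110001101100010000 = 46664194832

46664194832


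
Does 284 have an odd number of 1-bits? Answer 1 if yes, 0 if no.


0b100011100 has 4 ones => parity 0

0


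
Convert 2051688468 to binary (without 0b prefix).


2051688468 = 1111010010010100100100000010100 in binary

1111010010010100100100000010100


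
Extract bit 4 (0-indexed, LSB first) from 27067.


0b110100110111011, position 4 = 1

1


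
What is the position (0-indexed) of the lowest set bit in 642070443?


0b100110010001010011011110101011. Lowest set bit at position 0

0


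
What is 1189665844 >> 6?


0b1000110111010001101110000110100 >> 6 = 0b1000110111010001101110000 = 18588528

18588528


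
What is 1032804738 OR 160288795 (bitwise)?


0b111101100011110101100110000010 | 0b1001100011011101000000011011 = 0b111101100011111101100110011011 = 1032837531

1032837531


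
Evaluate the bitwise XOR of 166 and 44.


0b10100110 ^ 0b101100 = 0b10001010 = 138

138


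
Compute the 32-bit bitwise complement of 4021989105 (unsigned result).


~0b11101111101110101010111011110001 = 0b10000010001010101000100001110 = 272978190 (32-bit unsigned)

272978190


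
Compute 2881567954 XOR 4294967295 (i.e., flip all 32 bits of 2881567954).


2881567954 ^ 4294967295 = 1413399341

1413399341


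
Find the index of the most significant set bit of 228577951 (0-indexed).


0b1101100111111101001010011111. Highest set bit at position 27

27


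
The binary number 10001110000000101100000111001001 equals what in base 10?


10001110000000101100000111001001 in decimal = 2382545353

2382545353


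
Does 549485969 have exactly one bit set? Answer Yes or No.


0b100000110000000111110110010001. Multiple bits set => No

No


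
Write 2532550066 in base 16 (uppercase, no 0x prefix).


2532550066 = 96F3A5B2 hex

96F3A5B2


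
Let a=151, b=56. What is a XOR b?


151 ^ 56 = 175

175


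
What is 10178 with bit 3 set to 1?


10178 | (1 << 3) = 10178 | 8 = 10186

10186


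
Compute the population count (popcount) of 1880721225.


0b1110000000110011000011101001001 has 13 set bits

13


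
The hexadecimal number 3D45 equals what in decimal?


3D45 hex = 15685 decimal

15685


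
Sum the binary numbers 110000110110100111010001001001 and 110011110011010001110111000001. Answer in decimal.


110000110110100111010001001001 + 110011110011010001110111000001 = 1100100101001111001001000001010 = 1688703498

1688703498


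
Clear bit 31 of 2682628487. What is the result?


2682628487 & ~(1 << 31) = 535144839

535144839


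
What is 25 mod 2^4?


25 & 15 = 9

9


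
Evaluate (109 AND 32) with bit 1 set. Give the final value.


Step 1: 109 & 32 = 32
Step 2: 32 | (1 << 1) = 32 | 2 = 34

34


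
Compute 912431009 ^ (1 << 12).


912431009 ^ (1 << 12) = 912431009 ^ 4096 = 912426913

912426913


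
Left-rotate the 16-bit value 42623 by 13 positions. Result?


Rotate 0b1010011001111111 left by 13 (16-bit) = 0b1111010011001111 = 62671

62671


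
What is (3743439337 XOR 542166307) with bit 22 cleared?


Step 1: 3743439337 ^ 542166307 = 4285568202
Step 2: 4285568202 & ~(1 << 22) = 4281373898

4281373898


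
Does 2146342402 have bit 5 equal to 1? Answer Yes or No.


0b1111111111011101001011000000010, bit 5 = 0. No

No


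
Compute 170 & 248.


0b10101010 & 0b11111000 = 0b10101000 = 168

168


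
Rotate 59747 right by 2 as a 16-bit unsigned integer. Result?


Rotate 0b1110100101100011 right by 2 (16-bit) = 0b1111101001011000 = 64088

64088


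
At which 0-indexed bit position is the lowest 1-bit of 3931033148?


0b11101010010011101100111000111100. Lowest set bit at position 2

2


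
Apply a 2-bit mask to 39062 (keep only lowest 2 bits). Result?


39062 & 3 = 2

2


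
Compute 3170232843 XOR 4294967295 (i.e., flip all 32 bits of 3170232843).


3170232843 ^ 4294967295 = 1124734452

1124734452


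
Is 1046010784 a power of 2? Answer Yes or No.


0b111110010110001101101110100000. Multiple bits set => No

No


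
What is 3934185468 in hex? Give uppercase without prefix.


3934185468 = EA7EE7FC hex

EA7EE7FC


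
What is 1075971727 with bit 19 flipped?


1075971727 ^ (1 << 19) = 1075971727 ^ 524288 = 1076496015

1076496015


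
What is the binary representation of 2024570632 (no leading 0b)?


2024570632 = 1111000101011000111111100001000 in binary

1111000101011000111111100001000


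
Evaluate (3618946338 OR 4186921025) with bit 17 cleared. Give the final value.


Step 1: 3618946338 | 4186921025 = 4290772323
Step 2: 4290772323 & ~(1 << 17) = 4290641251

4290641251


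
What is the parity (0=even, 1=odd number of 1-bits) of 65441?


0b1111111110100001 has 11 ones => parity 1

1


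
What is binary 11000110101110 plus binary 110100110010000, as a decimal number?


11000110101110 + 110100110010000 = 1001101100111110 = 39742

39742


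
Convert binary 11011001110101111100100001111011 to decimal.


11011001110101111100100001111011 in decimal = 3654797435

3654797435


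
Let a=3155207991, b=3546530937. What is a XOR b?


3155207991 ^ 3546530937 = 1869833038

1869833038


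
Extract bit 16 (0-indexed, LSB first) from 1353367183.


0b1010000101010101011111010001111, position 16 = 0

0


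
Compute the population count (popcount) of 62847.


0b1111010101111111 has 13 set bits

13


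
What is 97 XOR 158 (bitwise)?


0b1100001 ^ 0b10011110 = 0b11111111 = 255

255


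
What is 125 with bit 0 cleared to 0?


125 & ~(1 << 0) = 124

124


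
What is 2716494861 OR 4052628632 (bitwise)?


0b10100001111010100110110000001101 | 0b11110001100011100011010010011000 = 0b11110001111011100111110010011101 = 4058938525

4058938525


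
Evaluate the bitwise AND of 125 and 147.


0b1111101 & 0b10010011 = 0b10001 = 17

17


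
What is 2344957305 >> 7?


0b10001011110001010011010101111001 >> 7 = 0b1000101111000101001101010 = 18319978

18319978


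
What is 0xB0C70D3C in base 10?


B0C70D3C hex = 2965835068 decimal

2965835068


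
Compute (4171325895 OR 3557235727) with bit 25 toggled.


Step 1: 4171325895 | 3557235727 = 4238835151
Step 2: 4238835151 ^ (1 << 25) = 4238835151 ^ 33554432 = 4272389583

4272389583


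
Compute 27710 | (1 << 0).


27710 | (1 << 0) = 27710 | 1 = 27711

27711


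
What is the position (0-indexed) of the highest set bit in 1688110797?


0b1100100100111101000011011001101. Highest set bit at position 30

30


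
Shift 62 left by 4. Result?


0b111110 << 4 = 0b1111100000 = 992

992


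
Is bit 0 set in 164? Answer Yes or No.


0b10100100, bit 0 = 0. No

No


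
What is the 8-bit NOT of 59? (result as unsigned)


~0b111011 = 0b11000100 = 196 (8-bit unsigned)

196


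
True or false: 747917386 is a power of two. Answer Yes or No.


0b101100100101000101000001001010. Multiple bits set => No

No


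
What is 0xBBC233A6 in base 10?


BBC233A6 hex = 3150066598 decimal

3150066598


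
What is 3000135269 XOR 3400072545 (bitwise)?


0b10110010110100100110111001100101 ^ 0b11001010101010001111110101100001 = 0b1111000011110101001001100000100 = 2021298948

2021298948


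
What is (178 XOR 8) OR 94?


Step 1: 178 ^ 8 = 186
Step 2: 186 | 94 = 254

254


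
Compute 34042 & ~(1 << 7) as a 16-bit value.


34042 & ~(1 << 7) = 33914

33914


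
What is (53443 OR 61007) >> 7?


Step 1: 53443 | 61007 = 65231
Step 2: 65231 >> 7 = 509

509


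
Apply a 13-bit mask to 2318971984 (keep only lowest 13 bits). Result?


2318971984 & 8191 = 5200

5200


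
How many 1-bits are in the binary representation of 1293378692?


0b1001101000101110110010010000100 has 13 set bits

13


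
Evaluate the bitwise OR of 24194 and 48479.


0b101111010000010 | 0b1011110101011111 = 0b1111111111011111 = 65503

65503


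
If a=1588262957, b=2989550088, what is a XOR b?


1588262957 ^ 2989550088 = 3969520165

3969520165


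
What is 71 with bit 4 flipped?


71 ^ (1 << 4) = 71 ^ 16 = 87

87


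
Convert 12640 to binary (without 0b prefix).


12640 = 11000101100000 in binary

11000101100000


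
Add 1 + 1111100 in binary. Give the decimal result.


1 + 1111100 = 1111101 = 125

125


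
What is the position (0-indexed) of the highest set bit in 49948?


0b1100001100011100. Highest set bit at position 15

15


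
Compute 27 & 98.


0b11011 & 0b1100010 = 0b10 = 2

2


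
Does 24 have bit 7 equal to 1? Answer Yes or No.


0b11000, bit 7 = 0. No

No


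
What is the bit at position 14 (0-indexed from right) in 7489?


0b1110101000001, position 14 = 0

0


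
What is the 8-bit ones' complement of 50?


50 ^ 255 = 205

205


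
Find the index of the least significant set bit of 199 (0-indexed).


0b11000111. Lowest set bit at position 0

0


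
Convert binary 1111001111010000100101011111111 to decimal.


1111001111010000100101011111111 in decimal = 2045266687

2045266687


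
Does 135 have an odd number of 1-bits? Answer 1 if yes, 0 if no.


0b10000111 has 4 ones => parity 0

0


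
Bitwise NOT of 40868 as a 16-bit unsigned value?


~0b1001111110100100 = 0b110000001011011 = 24667 (16-bit unsigned)

24667


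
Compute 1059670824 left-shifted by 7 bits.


0b111111001010010100101100101000 << 7 = 0b1111110010100101001011001010000000000 = 135637865472

135637865472


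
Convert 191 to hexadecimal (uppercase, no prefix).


191 = BF hex

BF


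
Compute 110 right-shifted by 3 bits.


0b1101110 >> 3 = 0b1101 = 13

13


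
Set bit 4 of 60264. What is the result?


60264 | (1 << 4) = 60264 | 16 = 60280

60280


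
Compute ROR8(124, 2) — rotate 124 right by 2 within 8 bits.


Rotate 0b1111100 right by 2 (8-bit) = 0b11111 = 31

31


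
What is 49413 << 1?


0b1100000100000101 << 1 = 0b11000001000001010 = 98826

98826


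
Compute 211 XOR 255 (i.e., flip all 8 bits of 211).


211 ^ 255 = 44

44


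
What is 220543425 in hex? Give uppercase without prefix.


220543425 = D2539C1 hex

D2539C1


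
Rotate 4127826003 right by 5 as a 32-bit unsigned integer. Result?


Rotate 0b11110110000010011010000001010011 right by 5 (32-bit) = 0b10011111101100000100110100000010 = 2679131394

2679131394


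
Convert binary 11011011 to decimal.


11011011 in decimal = 219

219


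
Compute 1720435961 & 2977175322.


0b1100110100010111100010011111001 & 0b10110001011101000001011100011010 = 0b100000000000000000010000011000 = 536871960

536871960


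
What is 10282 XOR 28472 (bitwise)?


0b10100000101010 ^ 0b110111100111000 = 0b100011100010010 = 18194

18194


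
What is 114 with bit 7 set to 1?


114 | (1 << 7) = 114 | 128 = 242

242


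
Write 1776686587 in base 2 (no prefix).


1776686587 = 1101001111001100001010111111011 in binary

1101001111001100001010111111011


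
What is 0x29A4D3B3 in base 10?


29A4D3B3 hex = 698667955 decimal

698667955


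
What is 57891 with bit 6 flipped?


57891 ^ (1 << 6) = 57891 ^ 64 = 57955

57955


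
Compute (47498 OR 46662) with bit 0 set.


Step 1: 47498 | 46662 = 49102
Step 2: 49102 | (1 << 0) = 49102 | 1 = 49103

49103


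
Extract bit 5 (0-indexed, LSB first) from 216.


0b11011000, position 5 = 0

0


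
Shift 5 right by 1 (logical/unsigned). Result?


0b101 >> 1 = 0b10 = 2

2


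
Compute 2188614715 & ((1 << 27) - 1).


2188614715 & 134217727 = 41131067

41131067


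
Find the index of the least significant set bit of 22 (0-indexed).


0b10110. Lowest set bit at position 1

1


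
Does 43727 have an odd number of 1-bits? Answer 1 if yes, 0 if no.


0b1010101011001111 has 10 ones => parity 0

0


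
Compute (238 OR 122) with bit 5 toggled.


Step 1: 238 | 122 = 254
Step 2: 254 ^ (1 << 5) = 254 ^ 32 = 222

222


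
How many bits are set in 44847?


0b1010111100101111 has 11 set bits

11


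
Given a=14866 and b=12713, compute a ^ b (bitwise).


14866 ^ 12713 = 3003

3003


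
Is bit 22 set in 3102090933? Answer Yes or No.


0b10111000111001100010011010110101, bit 22 = 1. Yes

Yes


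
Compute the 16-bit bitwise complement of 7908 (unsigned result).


~0b1111011100100 = 0b1110000100011011 = 57627 (16-bit unsigned)

57627


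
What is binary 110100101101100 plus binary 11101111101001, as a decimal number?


110100101101100 + 11101111101001 = 1010010101010101 = 42325

42325


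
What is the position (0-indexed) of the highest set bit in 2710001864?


0b10100001100001110101100011001000. Highest set bit at position 31

31


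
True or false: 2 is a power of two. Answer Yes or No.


0b10. Only one bit set => Yes

Yes


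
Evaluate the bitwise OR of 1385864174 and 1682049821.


0b1010010100110101001101111101110 | 0b1100100010000100000101100011101 = 0b1110110110110101001101111111111 = 1994038271

1994038271


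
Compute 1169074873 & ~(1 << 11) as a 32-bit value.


1169074873 & ~(1 << 11) = 1169072825

1169072825


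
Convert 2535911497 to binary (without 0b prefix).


2535911497 = 10010111001001101111000001001001 in binary

10010111001001101111000001001001


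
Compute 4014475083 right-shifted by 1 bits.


0b11101111010010000000011101001011 >> 1 = 0b1110111101001000000001110100101 = 2007237541

2007237541


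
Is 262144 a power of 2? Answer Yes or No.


0b1000000000000000000. Only one bit set => Yes

Yes


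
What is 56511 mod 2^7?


56511 & 127 = 63

63


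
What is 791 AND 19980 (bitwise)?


0b1100010111 & 0b100111000001100 = 0b1000000100 = 516

516


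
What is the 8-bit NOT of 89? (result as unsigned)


~0b1011001 = 0b10100110 = 166 (8-bit unsigned)

166


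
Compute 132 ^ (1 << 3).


132 ^ (1 << 3) = 132 ^ 8 = 140

140


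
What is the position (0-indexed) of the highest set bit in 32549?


0b111111100100101. Highest set bit at position 14

14


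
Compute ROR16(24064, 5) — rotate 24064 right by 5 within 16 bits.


Rotate 0b101111000000000 right by 5 (16-bit) = 0b1011110000 = 752

752


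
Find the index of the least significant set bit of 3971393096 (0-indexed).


0b11101100101101101010011001001000. Lowest set bit at position 3

3


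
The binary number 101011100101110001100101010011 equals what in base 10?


101011100101110001100101010011 in decimal = 731322707

731322707


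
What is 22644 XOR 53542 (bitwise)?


0b101100001110100 ^ 0b1101000100100110 = 0b1000100101010010 = 35154

35154


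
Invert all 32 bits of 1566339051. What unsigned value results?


1566339051 ^ 4294967295 = 2728628244

2728628244


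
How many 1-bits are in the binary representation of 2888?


0b101101001000 has 5 set bits

5


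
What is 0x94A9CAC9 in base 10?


94A9CAC9 hex = 2494155465 decimal

2494155465


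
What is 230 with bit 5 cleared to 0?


230 & ~(1 << 5) = 198

198


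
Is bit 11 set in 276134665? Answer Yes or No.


0b10000011101010111101100001001, bit 11 = 1. Yes

Yes


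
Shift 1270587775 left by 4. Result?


0b1001011101110111010000101111111 << 4 = 0b10010111011101110100001011111110000 = 20329404400

20329404400


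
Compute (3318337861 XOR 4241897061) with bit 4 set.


Step 1: 3318337861 ^ 4241897061 = 958392096
Step 2: 958392096 | (1 << 4) = 958392096 | 16 = 958392112

958392112


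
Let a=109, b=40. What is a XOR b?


109 ^ 40 = 69

69


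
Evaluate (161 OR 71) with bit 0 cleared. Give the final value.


Step 1: 161 | 71 = 231
Step 2: 231 & ~(1 << 0) = 230

230


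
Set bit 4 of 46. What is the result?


46 | (1 << 4) = 46 | 16 = 62

62


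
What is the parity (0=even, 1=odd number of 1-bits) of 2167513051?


0b10000001001100011001111111011011 has 17 ones => parity 1

1


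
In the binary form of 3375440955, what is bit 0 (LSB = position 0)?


0b11001001001100010010010000111011, position 0 = 1

1


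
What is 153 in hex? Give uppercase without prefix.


153 = 99 hex

99


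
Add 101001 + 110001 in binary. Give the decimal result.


101001 + 110001 = 1011010 = 90

90


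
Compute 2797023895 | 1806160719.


0b10100110101101110011001010010111 | 0b1101011101001111101001101001111 = 0b11101111101101111111001111011111 = 4021810143

4021810143


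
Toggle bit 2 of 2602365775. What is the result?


2602365775 ^ (1 << 2) = 2602365775 ^ 4 = 2602365771

2602365771


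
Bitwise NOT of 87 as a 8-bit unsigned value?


~0b1010111 = 0b10101000 = 168 (8-bit unsigned)

168


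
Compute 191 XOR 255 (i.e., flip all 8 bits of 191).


191 ^ 255 = 64

64


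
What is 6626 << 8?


0b1100111100010 << 8 = 0b110011110001000000000 = 1696256

1696256


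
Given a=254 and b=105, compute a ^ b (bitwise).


254 ^ 105 = 151

151


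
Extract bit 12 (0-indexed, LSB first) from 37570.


0b1001001011000010, position 12 = 1

1


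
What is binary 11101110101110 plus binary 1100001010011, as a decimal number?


11101110101110 + 1100001010011 = 101010000000001 = 21505

21505


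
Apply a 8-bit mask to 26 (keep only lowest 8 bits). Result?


26 & 255 = 26

26


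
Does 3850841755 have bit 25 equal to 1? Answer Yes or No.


0b11100101100001110010111010011011, bit 25 = 0. No

No


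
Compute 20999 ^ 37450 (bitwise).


0b101001000000111 ^ 0b1001001001001010 = 0b1100000001001101 = 49229

49229


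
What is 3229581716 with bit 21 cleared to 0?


3229581716 & ~(1 << 21) = 3227484564

3227484564


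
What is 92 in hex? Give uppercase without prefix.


92 = 5C hex

5C


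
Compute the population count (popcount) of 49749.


0b1100001001010101 has 7 set bits

7


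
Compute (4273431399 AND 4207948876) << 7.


Step 1: 4273431399 & 4207948876 = 4203749444
Step 2: 4203749444 << 7 = 538079928832

538079928832
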